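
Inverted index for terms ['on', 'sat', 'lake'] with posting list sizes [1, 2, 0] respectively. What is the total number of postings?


Summing posting list sizes:
'on': 1 postings
'sat': 2 postings
'lake': 0 postings
Total = 1 + 2 + 0 = 3

3


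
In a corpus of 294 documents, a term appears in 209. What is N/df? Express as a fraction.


IDF ratio = N / df
= 294 / 209
= 294/209

294/209


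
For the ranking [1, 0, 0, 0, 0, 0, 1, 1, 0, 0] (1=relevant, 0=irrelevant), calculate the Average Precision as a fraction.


Computing P@k for each relevant position:
Position 1: relevant, P@1 = 1/1 = 1
Position 2: not relevant
Position 3: not relevant
Position 4: not relevant
Position 5: not relevant
Position 6: not relevant
Position 7: relevant, P@7 = 2/7 = 2/7
Position 8: relevant, P@8 = 3/8 = 3/8
Position 9: not relevant
Position 10: not relevant
Sum of P@k = 1 + 2/7 + 3/8 = 93/56
AP = 93/56 / 3 = 31/56

31/56


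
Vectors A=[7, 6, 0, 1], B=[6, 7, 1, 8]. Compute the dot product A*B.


Dot product = sum of element-wise products
A[0]*B[0] = 7*6 = 42
A[1]*B[1] = 6*7 = 42
A[2]*B[2] = 0*1 = 0
A[3]*B[3] = 1*8 = 8
Sum = 42 + 42 + 0 + 8 = 92

92


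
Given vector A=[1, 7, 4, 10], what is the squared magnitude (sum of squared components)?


|A|^2 = sum of squared components
A[0]^2 = 1^2 = 1
A[1]^2 = 7^2 = 49
A[2]^2 = 4^2 = 16
A[3]^2 = 10^2 = 100
Sum = 1 + 49 + 16 + 100 = 166

166


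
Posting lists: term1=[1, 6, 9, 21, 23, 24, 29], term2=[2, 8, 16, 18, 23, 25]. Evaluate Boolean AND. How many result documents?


Boolean AND: find intersection of posting lists
term1 docs: [1, 6, 9, 21, 23, 24, 29]
term2 docs: [2, 8, 16, 18, 23, 25]
Intersection: [23]
|intersection| = 1

1


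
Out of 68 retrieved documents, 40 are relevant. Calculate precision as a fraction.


Precision = relevant_retrieved / total_retrieved
= 40 / 68
= 40 / (40 + 28)
= 10/17

10/17


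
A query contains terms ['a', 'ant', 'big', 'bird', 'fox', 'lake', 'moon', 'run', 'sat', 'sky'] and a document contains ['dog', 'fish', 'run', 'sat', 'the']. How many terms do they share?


Query terms: ['a', 'ant', 'big', 'bird', 'fox', 'lake', 'moon', 'run', 'sat', 'sky']
Document terms: ['dog', 'fish', 'run', 'sat', 'the']
Common terms: ['run', 'sat']
Overlap count = 2

2


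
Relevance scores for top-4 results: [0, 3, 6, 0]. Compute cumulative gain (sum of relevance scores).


Cumulative Gain = sum of relevance scores
Position 1: rel=0, running sum=0
Position 2: rel=3, running sum=3
Position 3: rel=6, running sum=9
Position 4: rel=0, running sum=9
CG = 9

9


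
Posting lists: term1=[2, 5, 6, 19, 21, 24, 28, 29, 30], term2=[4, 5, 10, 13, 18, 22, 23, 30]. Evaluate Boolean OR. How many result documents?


Boolean OR: find union of posting lists
term1 docs: [2, 5, 6, 19, 21, 24, 28, 29, 30]
term2 docs: [4, 5, 10, 13, 18, 22, 23, 30]
Union: [2, 4, 5, 6, 10, 13, 18, 19, 21, 22, 23, 24, 28, 29, 30]
|union| = 15

15


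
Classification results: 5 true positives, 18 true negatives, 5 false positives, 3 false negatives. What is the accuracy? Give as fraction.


Accuracy = (TP + TN) / (TP + TN + FP + FN)
TP + TN = 5 + 18 = 23
Total = 5 + 18 + 5 + 3 = 31
Accuracy = 23 / 31 = 23/31

23/31


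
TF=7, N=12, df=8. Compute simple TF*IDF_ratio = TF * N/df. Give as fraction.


TF * (N/df)
= 7 * (12/8)
= 7 * 3/2
= 21/2

21/2


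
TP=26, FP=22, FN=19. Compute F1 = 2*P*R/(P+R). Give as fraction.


F1 = 2 * P * R / (P + R)
P = TP/(TP+FP) = 26/48 = 13/24
R = TP/(TP+FN) = 26/45 = 26/45
2 * P * R = 2 * 13/24 * 26/45 = 169/270
P + R = 13/24 + 26/45 = 403/360
F1 = 169/270 / 403/360 = 52/93

52/93


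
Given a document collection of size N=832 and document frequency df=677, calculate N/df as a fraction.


IDF ratio = N / df
= 832 / 677
= 832/677

832/677


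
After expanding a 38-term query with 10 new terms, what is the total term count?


Original terms: 38
Expansion terms: 10
Total = 38 + 10 = 48

48


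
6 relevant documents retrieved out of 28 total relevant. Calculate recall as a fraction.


Recall = retrieved_relevant / total_relevant
= 6 / 28
= 6 / (6 + 22)
= 3/14

3/14


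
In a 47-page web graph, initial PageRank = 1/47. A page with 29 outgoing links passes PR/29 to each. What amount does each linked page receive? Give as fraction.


Initial PR = 1/47 = 1/47
Outlinks = 29
Contribution per link = PR / outlinks
= 1/47 / 29
= 1/1363

1/1363


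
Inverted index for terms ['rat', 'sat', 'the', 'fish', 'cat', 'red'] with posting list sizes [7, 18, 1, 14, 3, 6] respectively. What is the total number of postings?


Summing posting list sizes:
'rat': 7 postings
'sat': 18 postings
'the': 1 postings
'fish': 14 postings
'cat': 3 postings
'red': 6 postings
Total = 7 + 18 + 1 + 14 + 3 + 6 = 49

49


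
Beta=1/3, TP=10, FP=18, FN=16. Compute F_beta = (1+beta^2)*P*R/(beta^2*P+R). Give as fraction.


P = TP/(TP+FP) = 10/28 = 5/14
R = TP/(TP+FN) = 10/26 = 5/13
beta^2 = 1/3^2 = 1/9
(1 + beta^2) = 10/9
Numerator = (1+beta^2)*P*R = 125/819
Denominator = beta^2*P + R = 5/126 + 5/13 = 695/1638
F_beta = 50/139

50/139


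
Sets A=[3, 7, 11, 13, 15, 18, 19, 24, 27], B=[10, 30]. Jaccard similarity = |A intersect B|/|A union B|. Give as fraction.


A intersect B = []
|A intersect B| = 0
A union B = [3, 7, 10, 11, 13, 15, 18, 19, 24, 27, 30]
|A union B| = 11
Jaccard = 0/11 = 0

0


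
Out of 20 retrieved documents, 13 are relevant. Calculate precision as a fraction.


Precision = relevant_retrieved / total_retrieved
= 13 / 20
= 13 / (13 + 7)
= 13/20

13/20


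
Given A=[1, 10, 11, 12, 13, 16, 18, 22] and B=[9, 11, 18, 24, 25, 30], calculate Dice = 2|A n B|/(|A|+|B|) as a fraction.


A intersect B = [11, 18]
|A intersect B| = 2
|A| = 8, |B| = 6
Dice = 2*2 / (8+6)
= 4 / 14 = 2/7

2/7


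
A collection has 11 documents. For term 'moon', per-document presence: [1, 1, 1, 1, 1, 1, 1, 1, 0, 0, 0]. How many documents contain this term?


Checking each document for 'moon':
Doc 1: present
Doc 2: present
Doc 3: present
Doc 4: present
Doc 5: present
Doc 6: present
Doc 7: present
Doc 8: present
Doc 9: absent
Doc 10: absent
Doc 11: absent
df = sum of presences = 1 + 1 + 1 + 1 + 1 + 1 + 1 + 1 + 0 + 0 + 0 = 8

8


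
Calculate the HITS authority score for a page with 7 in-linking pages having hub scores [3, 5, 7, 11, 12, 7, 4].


Authority = sum of hub scores of in-linkers
In-link 1: hub score = 3
In-link 2: hub score = 5
In-link 3: hub score = 7
In-link 4: hub score = 11
In-link 5: hub score = 12
In-link 6: hub score = 7
In-link 7: hub score = 4
Authority = 3 + 5 + 7 + 11 + 12 + 7 + 4 = 49

49


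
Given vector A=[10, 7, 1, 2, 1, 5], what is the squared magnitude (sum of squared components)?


|A|^2 = sum of squared components
A[0]^2 = 10^2 = 100
A[1]^2 = 7^2 = 49
A[2]^2 = 1^2 = 1
A[3]^2 = 2^2 = 4
A[4]^2 = 1^2 = 1
A[5]^2 = 5^2 = 25
Sum = 100 + 49 + 1 + 4 + 1 + 25 = 180

180


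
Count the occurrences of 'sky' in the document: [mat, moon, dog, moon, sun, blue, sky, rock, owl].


Document has 9 words
Scanning for 'sky':
Found at positions: [6]
Count = 1

1


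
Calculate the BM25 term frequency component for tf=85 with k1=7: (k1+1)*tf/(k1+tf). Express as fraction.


BM25 TF component = (k1+1)*tf / (k1+tf)
k1 = 7, tf = 85
Numerator = (7+1)*85 = 680
Denominator = 7 + 85 = 92
= 680/92 = 170/23

170/23


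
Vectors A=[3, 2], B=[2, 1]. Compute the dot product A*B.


Dot product = sum of element-wise products
A[0]*B[0] = 3*2 = 6
A[1]*B[1] = 2*1 = 2
Sum = 6 + 2 = 8

8


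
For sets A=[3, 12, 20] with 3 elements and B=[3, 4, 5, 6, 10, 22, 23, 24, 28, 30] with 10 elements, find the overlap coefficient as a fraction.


A intersect B = [3]
|A intersect B| = 1
min(|A|, |B|) = min(3, 10) = 3
Overlap = 1 / 3 = 1/3

1/3


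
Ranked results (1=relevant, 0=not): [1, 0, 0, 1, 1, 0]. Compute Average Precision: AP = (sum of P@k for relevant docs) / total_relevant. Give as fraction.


Computing P@k for each relevant position:
Position 1: relevant, P@1 = 1/1 = 1
Position 2: not relevant
Position 3: not relevant
Position 4: relevant, P@4 = 2/4 = 1/2
Position 5: relevant, P@5 = 3/5 = 3/5
Position 6: not relevant
Sum of P@k = 1 + 1/2 + 3/5 = 21/10
AP = 21/10 / 3 = 7/10

7/10


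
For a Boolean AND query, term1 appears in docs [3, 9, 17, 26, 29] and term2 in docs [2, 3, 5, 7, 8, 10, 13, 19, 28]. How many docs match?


Boolean AND: find intersection of posting lists
term1 docs: [3, 9, 17, 26, 29]
term2 docs: [2, 3, 5, 7, 8, 10, 13, 19, 28]
Intersection: [3]
|intersection| = 1

1


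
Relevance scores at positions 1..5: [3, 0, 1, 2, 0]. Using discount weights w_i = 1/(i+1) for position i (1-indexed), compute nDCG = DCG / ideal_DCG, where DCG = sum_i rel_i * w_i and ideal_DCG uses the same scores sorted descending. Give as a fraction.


Position discount weights w_i = 1/(i+1) for i=1..5:
Weights = [1/2, 1/3, 1/4, 1/5, 1/6]
Actual relevance: [3, 0, 1, 2, 0]
DCG = 3/2 + 0/3 + 1/4 + 2/5 + 0/6 = 43/20
Ideal relevance (sorted desc): [3, 2, 1, 0, 0]
Ideal DCG = 3/2 + 2/3 + 1/4 + 0/5 + 0/6 = 29/12
nDCG = DCG / ideal_DCG = 43/20 / 29/12 = 129/145

129/145


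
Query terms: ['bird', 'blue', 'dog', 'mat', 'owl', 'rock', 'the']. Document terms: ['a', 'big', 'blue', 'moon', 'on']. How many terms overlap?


Query terms: ['bird', 'blue', 'dog', 'mat', 'owl', 'rock', 'the']
Document terms: ['a', 'big', 'blue', 'moon', 'on']
Common terms: ['blue']
Overlap count = 1

1


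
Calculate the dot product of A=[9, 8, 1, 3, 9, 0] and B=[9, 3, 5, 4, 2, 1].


Dot product = sum of element-wise products
A[0]*B[0] = 9*9 = 81
A[1]*B[1] = 8*3 = 24
A[2]*B[2] = 1*5 = 5
A[3]*B[3] = 3*4 = 12
A[4]*B[4] = 9*2 = 18
A[5]*B[5] = 0*1 = 0
Sum = 81 + 24 + 5 + 12 + 18 + 0 = 140

140


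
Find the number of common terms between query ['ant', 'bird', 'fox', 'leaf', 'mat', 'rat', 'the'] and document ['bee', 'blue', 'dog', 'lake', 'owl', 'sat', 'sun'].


Query terms: ['ant', 'bird', 'fox', 'leaf', 'mat', 'rat', 'the']
Document terms: ['bee', 'blue', 'dog', 'lake', 'owl', 'sat', 'sun']
Common terms: []
Overlap count = 0

0


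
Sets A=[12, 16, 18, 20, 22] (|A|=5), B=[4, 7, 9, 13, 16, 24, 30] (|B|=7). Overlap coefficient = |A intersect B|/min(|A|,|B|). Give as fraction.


A intersect B = [16]
|A intersect B| = 1
min(|A|, |B|) = min(5, 7) = 5
Overlap = 1 / 5 = 1/5

1/5


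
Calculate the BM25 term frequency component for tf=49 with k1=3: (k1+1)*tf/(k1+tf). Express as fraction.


BM25 TF component = (k1+1)*tf / (k1+tf)
k1 = 3, tf = 49
Numerator = (3+1)*49 = 196
Denominator = 3 + 49 = 52
= 196/52 = 49/13

49/13


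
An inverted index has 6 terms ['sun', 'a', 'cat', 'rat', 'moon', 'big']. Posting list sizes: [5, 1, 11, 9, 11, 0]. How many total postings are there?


Summing posting list sizes:
'sun': 5 postings
'a': 1 postings
'cat': 11 postings
'rat': 9 postings
'moon': 11 postings
'big': 0 postings
Total = 5 + 1 + 11 + 9 + 11 + 0 = 37

37


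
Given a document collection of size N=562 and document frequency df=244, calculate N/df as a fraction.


IDF ratio = N / df
= 562 / 244
= 281/122

281/122


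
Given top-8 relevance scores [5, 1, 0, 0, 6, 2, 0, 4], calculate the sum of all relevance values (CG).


Cumulative Gain = sum of relevance scores
Position 1: rel=5, running sum=5
Position 2: rel=1, running sum=6
Position 3: rel=0, running sum=6
Position 4: rel=0, running sum=6
Position 5: rel=6, running sum=12
Position 6: rel=2, running sum=14
Position 7: rel=0, running sum=14
Position 8: rel=4, running sum=18
CG = 18

18


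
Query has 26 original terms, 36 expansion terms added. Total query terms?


Original terms: 26
Expansion terms: 36
Total = 26 + 36 = 62

62


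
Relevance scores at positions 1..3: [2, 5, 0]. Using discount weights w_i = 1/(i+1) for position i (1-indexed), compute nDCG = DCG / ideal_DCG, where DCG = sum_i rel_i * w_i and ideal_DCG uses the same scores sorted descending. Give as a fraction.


Position discount weights w_i = 1/(i+1) for i=1..3:
Weights = [1/2, 1/3, 1/4]
Actual relevance: [2, 5, 0]
DCG = 2/2 + 5/3 + 0/4 = 8/3
Ideal relevance (sorted desc): [5, 2, 0]
Ideal DCG = 5/2 + 2/3 + 0/4 = 19/6
nDCG = DCG / ideal_DCG = 8/3 / 19/6 = 16/19

16/19


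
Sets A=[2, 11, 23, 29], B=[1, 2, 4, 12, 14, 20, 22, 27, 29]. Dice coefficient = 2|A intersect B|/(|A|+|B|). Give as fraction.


A intersect B = [2, 29]
|A intersect B| = 2
|A| = 4, |B| = 9
Dice = 2*2 / (4+9)
= 4 / 13 = 4/13

4/13


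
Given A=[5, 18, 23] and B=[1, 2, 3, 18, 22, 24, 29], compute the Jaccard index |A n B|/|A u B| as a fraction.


A intersect B = [18]
|A intersect B| = 1
A union B = [1, 2, 3, 5, 18, 22, 23, 24, 29]
|A union B| = 9
Jaccard = 1/9 = 1/9

1/9


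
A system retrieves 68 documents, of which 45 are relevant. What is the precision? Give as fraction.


Precision = relevant_retrieved / total_retrieved
= 45 / 68
= 45 / (45 + 23)
= 45/68

45/68


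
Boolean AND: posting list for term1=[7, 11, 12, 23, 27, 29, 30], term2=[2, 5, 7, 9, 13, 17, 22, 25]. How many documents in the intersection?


Boolean AND: find intersection of posting lists
term1 docs: [7, 11, 12, 23, 27, 29, 30]
term2 docs: [2, 5, 7, 9, 13, 17, 22, 25]
Intersection: [7]
|intersection| = 1

1


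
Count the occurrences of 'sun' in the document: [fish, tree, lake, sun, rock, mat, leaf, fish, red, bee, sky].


Document has 11 words
Scanning for 'sun':
Found at positions: [3]
Count = 1

1


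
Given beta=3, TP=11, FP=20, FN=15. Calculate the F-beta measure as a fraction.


P = TP/(TP+FP) = 11/31 = 11/31
R = TP/(TP+FN) = 11/26 = 11/26
beta^2 = 3^2 = 9
(1 + beta^2) = 10
Numerator = (1+beta^2)*P*R = 605/403
Denominator = beta^2*P + R = 99/31 + 11/26 = 2915/806
F_beta = 22/53

22/53


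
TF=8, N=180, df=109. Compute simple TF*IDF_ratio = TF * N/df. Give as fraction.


TF * (N/df)
= 8 * (180/109)
= 8 * 180/109
= 1440/109

1440/109


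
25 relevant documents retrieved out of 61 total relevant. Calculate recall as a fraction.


Recall = retrieved_relevant / total_relevant
= 25 / 61
= 25 / (25 + 36)
= 25/61

25/61


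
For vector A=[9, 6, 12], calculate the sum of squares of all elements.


|A|^2 = sum of squared components
A[0]^2 = 9^2 = 81
A[1]^2 = 6^2 = 36
A[2]^2 = 12^2 = 144
Sum = 81 + 36 + 144 = 261

261


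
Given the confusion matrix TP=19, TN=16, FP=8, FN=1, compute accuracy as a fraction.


Accuracy = (TP + TN) / (TP + TN + FP + FN)
TP + TN = 19 + 16 = 35
Total = 19 + 16 + 8 + 1 = 44
Accuracy = 35 / 44 = 35/44

35/44


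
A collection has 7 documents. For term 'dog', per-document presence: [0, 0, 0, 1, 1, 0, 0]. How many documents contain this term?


Checking each document for 'dog':
Doc 1: absent
Doc 2: absent
Doc 3: absent
Doc 4: present
Doc 5: present
Doc 6: absent
Doc 7: absent
df = sum of presences = 0 + 0 + 0 + 1 + 1 + 0 + 0 = 2

2


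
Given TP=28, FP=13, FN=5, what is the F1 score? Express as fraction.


F1 = 2 * P * R / (P + R)
P = TP/(TP+FP) = 28/41 = 28/41
R = TP/(TP+FN) = 28/33 = 28/33
2 * P * R = 2 * 28/41 * 28/33 = 1568/1353
P + R = 28/41 + 28/33 = 2072/1353
F1 = 1568/1353 / 2072/1353 = 28/37

28/37


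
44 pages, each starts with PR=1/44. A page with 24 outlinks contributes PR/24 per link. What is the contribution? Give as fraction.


Initial PR = 1/44 = 1/44
Outlinks = 24
Contribution per link = PR / outlinks
= 1/44 / 24
= 1/1056

1/1056


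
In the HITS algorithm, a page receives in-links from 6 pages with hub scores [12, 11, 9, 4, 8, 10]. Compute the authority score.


Authority = sum of hub scores of in-linkers
In-link 1: hub score = 12
In-link 2: hub score = 11
In-link 3: hub score = 9
In-link 4: hub score = 4
In-link 5: hub score = 8
In-link 6: hub score = 10
Authority = 12 + 11 + 9 + 4 + 8 + 10 = 54

54


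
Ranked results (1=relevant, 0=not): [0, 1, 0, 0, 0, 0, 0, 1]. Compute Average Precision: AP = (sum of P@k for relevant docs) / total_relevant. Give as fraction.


Computing P@k for each relevant position:
Position 1: not relevant
Position 2: relevant, P@2 = 1/2 = 1/2
Position 3: not relevant
Position 4: not relevant
Position 5: not relevant
Position 6: not relevant
Position 7: not relevant
Position 8: relevant, P@8 = 2/8 = 1/4
Sum of P@k = 1/2 + 1/4 = 3/4
AP = 3/4 / 2 = 3/8

3/8


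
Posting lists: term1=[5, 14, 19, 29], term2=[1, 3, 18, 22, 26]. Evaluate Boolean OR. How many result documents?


Boolean OR: find union of posting lists
term1 docs: [5, 14, 19, 29]
term2 docs: [1, 3, 18, 22, 26]
Union: [1, 3, 5, 14, 18, 19, 22, 26, 29]
|union| = 9

9


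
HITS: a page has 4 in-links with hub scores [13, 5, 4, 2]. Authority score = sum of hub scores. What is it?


Authority = sum of hub scores of in-linkers
In-link 1: hub score = 13
In-link 2: hub score = 5
In-link 3: hub score = 4
In-link 4: hub score = 2
Authority = 13 + 5 + 4 + 2 = 24

24


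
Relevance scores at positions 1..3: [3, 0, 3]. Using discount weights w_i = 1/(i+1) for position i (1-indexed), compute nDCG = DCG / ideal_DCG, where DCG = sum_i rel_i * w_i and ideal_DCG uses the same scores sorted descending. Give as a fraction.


Position discount weights w_i = 1/(i+1) for i=1..3:
Weights = [1/2, 1/3, 1/4]
Actual relevance: [3, 0, 3]
DCG = 3/2 + 0/3 + 3/4 = 9/4
Ideal relevance (sorted desc): [3, 3, 0]
Ideal DCG = 3/2 + 3/3 + 0/4 = 5/2
nDCG = DCG / ideal_DCG = 9/4 / 5/2 = 9/10

9/10


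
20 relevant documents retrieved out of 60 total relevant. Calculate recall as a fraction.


Recall = retrieved_relevant / total_relevant
= 20 / 60
= 20 / (20 + 40)
= 1/3

1/3


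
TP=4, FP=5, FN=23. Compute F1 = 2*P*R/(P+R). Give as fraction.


F1 = 2 * P * R / (P + R)
P = TP/(TP+FP) = 4/9 = 4/9
R = TP/(TP+FN) = 4/27 = 4/27
2 * P * R = 2 * 4/9 * 4/27 = 32/243
P + R = 4/9 + 4/27 = 16/27
F1 = 32/243 / 16/27 = 2/9

2/9


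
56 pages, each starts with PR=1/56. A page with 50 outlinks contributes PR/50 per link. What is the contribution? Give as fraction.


Initial PR = 1/56 = 1/56
Outlinks = 50
Contribution per link = PR / outlinks
= 1/56 / 50
= 1/2800

1/2800


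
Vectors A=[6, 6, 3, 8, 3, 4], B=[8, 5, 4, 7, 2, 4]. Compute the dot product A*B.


Dot product = sum of element-wise products
A[0]*B[0] = 6*8 = 48
A[1]*B[1] = 6*5 = 30
A[2]*B[2] = 3*4 = 12
A[3]*B[3] = 8*7 = 56
A[4]*B[4] = 3*2 = 6
A[5]*B[5] = 4*4 = 16
Sum = 48 + 30 + 12 + 56 + 6 + 16 = 168

168


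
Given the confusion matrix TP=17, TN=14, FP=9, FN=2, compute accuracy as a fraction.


Accuracy = (TP + TN) / (TP + TN + FP + FN)
TP + TN = 17 + 14 = 31
Total = 17 + 14 + 9 + 2 = 42
Accuracy = 31 / 42 = 31/42

31/42


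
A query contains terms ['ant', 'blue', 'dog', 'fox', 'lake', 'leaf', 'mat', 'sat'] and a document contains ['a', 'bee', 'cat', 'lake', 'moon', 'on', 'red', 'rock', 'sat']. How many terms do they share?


Query terms: ['ant', 'blue', 'dog', 'fox', 'lake', 'leaf', 'mat', 'sat']
Document terms: ['a', 'bee', 'cat', 'lake', 'moon', 'on', 'red', 'rock', 'sat']
Common terms: ['lake', 'sat']
Overlap count = 2

2


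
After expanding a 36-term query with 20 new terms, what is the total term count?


Original terms: 36
Expansion terms: 20
Total = 36 + 20 = 56

56


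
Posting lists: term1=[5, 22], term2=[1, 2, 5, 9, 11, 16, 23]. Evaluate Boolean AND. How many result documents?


Boolean AND: find intersection of posting lists
term1 docs: [5, 22]
term2 docs: [1, 2, 5, 9, 11, 16, 23]
Intersection: [5]
|intersection| = 1

1


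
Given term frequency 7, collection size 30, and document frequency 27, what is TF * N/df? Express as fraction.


TF * (N/df)
= 7 * (30/27)
= 7 * 10/9
= 70/9

70/9


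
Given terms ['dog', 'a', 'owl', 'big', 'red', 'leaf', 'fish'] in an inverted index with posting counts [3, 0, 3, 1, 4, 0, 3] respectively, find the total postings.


Summing posting list sizes:
'dog': 3 postings
'a': 0 postings
'owl': 3 postings
'big': 1 postings
'red': 4 postings
'leaf': 0 postings
'fish': 3 postings
Total = 3 + 0 + 3 + 1 + 4 + 0 + 3 = 14

14


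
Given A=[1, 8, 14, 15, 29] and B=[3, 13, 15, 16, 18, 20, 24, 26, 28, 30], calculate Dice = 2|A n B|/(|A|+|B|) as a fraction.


A intersect B = [15]
|A intersect B| = 1
|A| = 5, |B| = 10
Dice = 2*1 / (5+10)
= 2 / 15 = 2/15

2/15


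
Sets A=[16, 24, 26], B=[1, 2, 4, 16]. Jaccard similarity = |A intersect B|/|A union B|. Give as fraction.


A intersect B = [16]
|A intersect B| = 1
A union B = [1, 2, 4, 16, 24, 26]
|A union B| = 6
Jaccard = 1/6 = 1/6

1/6


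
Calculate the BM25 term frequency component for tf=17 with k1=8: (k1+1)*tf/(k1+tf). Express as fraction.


BM25 TF component = (k1+1)*tf / (k1+tf)
k1 = 8, tf = 17
Numerator = (8+1)*17 = 153
Denominator = 8 + 17 = 25
= 153/25 = 153/25

153/25


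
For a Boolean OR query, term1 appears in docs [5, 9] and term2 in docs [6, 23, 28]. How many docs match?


Boolean OR: find union of posting lists
term1 docs: [5, 9]
term2 docs: [6, 23, 28]
Union: [5, 6, 9, 23, 28]
|union| = 5

5


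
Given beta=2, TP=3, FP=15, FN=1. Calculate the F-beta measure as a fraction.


P = TP/(TP+FP) = 3/18 = 1/6
R = TP/(TP+FN) = 3/4 = 3/4
beta^2 = 2^2 = 4
(1 + beta^2) = 5
Numerator = (1+beta^2)*P*R = 5/8
Denominator = beta^2*P + R = 2/3 + 3/4 = 17/12
F_beta = 15/34

15/34


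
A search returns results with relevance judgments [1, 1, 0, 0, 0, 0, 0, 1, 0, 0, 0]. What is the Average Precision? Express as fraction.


Computing P@k for each relevant position:
Position 1: relevant, P@1 = 1/1 = 1
Position 2: relevant, P@2 = 2/2 = 1
Position 3: not relevant
Position 4: not relevant
Position 5: not relevant
Position 6: not relevant
Position 7: not relevant
Position 8: relevant, P@8 = 3/8 = 3/8
Position 9: not relevant
Position 10: not relevant
Position 11: not relevant
Sum of P@k = 1 + 1 + 3/8 = 19/8
AP = 19/8 / 3 = 19/24

19/24


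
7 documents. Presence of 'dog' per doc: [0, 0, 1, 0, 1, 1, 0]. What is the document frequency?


Checking each document for 'dog':
Doc 1: absent
Doc 2: absent
Doc 3: present
Doc 4: absent
Doc 5: present
Doc 6: present
Doc 7: absent
df = sum of presences = 0 + 0 + 1 + 0 + 1 + 1 + 0 = 3

3


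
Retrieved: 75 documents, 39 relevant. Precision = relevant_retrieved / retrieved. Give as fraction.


Precision = relevant_retrieved / total_retrieved
= 39 / 75
= 39 / (39 + 36)
= 13/25

13/25


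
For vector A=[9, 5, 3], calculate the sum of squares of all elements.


|A|^2 = sum of squared components
A[0]^2 = 9^2 = 81
A[1]^2 = 5^2 = 25
A[2]^2 = 3^2 = 9
Sum = 81 + 25 + 9 = 115

115


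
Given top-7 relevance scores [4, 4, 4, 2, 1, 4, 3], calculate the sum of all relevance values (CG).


Cumulative Gain = sum of relevance scores
Position 1: rel=4, running sum=4
Position 2: rel=4, running sum=8
Position 3: rel=4, running sum=12
Position 4: rel=2, running sum=14
Position 5: rel=1, running sum=15
Position 6: rel=4, running sum=19
Position 7: rel=3, running sum=22
CG = 22

22


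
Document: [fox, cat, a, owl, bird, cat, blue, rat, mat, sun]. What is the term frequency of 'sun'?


Document has 10 words
Scanning for 'sun':
Found at positions: [9]
Count = 1

1


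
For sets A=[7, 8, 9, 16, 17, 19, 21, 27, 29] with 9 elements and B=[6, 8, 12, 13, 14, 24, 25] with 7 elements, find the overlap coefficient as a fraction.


A intersect B = [8]
|A intersect B| = 1
min(|A|, |B|) = min(9, 7) = 7
Overlap = 1 / 7 = 1/7

1/7


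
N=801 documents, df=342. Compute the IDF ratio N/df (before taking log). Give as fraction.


IDF ratio = N / df
= 801 / 342
= 89/38

89/38


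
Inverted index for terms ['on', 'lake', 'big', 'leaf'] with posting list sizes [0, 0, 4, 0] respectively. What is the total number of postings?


Summing posting list sizes:
'on': 0 postings
'lake': 0 postings
'big': 4 postings
'leaf': 0 postings
Total = 0 + 0 + 4 + 0 = 4

4


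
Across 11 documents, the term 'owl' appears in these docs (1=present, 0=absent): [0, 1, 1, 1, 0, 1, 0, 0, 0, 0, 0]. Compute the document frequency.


Checking each document for 'owl':
Doc 1: absent
Doc 2: present
Doc 3: present
Doc 4: present
Doc 5: absent
Doc 6: present
Doc 7: absent
Doc 8: absent
Doc 9: absent
Doc 10: absent
Doc 11: absent
df = sum of presences = 0 + 1 + 1 + 1 + 0 + 1 + 0 + 0 + 0 + 0 + 0 = 4

4


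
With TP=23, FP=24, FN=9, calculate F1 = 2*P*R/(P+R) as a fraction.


F1 = 2 * P * R / (P + R)
P = TP/(TP+FP) = 23/47 = 23/47
R = TP/(TP+FN) = 23/32 = 23/32
2 * P * R = 2 * 23/47 * 23/32 = 529/752
P + R = 23/47 + 23/32 = 1817/1504
F1 = 529/752 / 1817/1504 = 46/79

46/79


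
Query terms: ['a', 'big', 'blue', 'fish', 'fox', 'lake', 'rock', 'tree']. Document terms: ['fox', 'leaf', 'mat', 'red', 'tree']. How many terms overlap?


Query terms: ['a', 'big', 'blue', 'fish', 'fox', 'lake', 'rock', 'tree']
Document terms: ['fox', 'leaf', 'mat', 'red', 'tree']
Common terms: ['fox', 'tree']
Overlap count = 2

2


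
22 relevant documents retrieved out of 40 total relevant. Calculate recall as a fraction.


Recall = retrieved_relevant / total_relevant
= 22 / 40
= 22 / (22 + 18)
= 11/20

11/20


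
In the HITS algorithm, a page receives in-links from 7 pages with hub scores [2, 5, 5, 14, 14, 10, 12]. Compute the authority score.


Authority = sum of hub scores of in-linkers
In-link 1: hub score = 2
In-link 2: hub score = 5
In-link 3: hub score = 5
In-link 4: hub score = 14
In-link 5: hub score = 14
In-link 6: hub score = 10
In-link 7: hub score = 12
Authority = 2 + 5 + 5 + 14 + 14 + 10 + 12 = 62

62


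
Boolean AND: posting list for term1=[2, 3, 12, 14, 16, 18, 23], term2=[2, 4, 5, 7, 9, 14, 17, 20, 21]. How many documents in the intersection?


Boolean AND: find intersection of posting lists
term1 docs: [2, 3, 12, 14, 16, 18, 23]
term2 docs: [2, 4, 5, 7, 9, 14, 17, 20, 21]
Intersection: [2, 14]
|intersection| = 2

2


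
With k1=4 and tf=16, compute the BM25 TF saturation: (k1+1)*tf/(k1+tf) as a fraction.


BM25 TF component = (k1+1)*tf / (k1+tf)
k1 = 4, tf = 16
Numerator = (4+1)*16 = 80
Denominator = 4 + 16 = 20
= 80/20 = 4

4


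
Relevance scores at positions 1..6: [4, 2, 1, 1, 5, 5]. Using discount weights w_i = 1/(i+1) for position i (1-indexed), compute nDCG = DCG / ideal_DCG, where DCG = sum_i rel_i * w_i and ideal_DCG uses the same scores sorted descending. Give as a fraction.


Position discount weights w_i = 1/(i+1) for i=1..6:
Weights = [1/2, 1/3, 1/4, 1/5, 1/6, 1/7]
Actual relevance: [4, 2, 1, 1, 5, 5]
DCG = 4/2 + 2/3 + 1/4 + 1/5 + 5/6 + 5/7 = 653/140
Ideal relevance (sorted desc): [5, 5, 4, 2, 1, 1]
Ideal DCG = 5/2 + 5/3 + 4/4 + 2/5 + 1/6 + 1/7 = 617/105
nDCG = DCG / ideal_DCG = 653/140 / 617/105 = 1959/2468

1959/2468


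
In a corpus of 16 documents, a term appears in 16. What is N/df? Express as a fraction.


IDF ratio = N / df
= 16 / 16
= 1

1


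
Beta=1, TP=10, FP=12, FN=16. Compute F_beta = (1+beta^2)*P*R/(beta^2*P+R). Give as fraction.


P = TP/(TP+FP) = 10/22 = 5/11
R = TP/(TP+FN) = 10/26 = 5/13
beta^2 = 1^2 = 1
(1 + beta^2) = 2
Numerator = (1+beta^2)*P*R = 50/143
Denominator = beta^2*P + R = 5/11 + 5/13 = 120/143
F_beta = 5/12

5/12


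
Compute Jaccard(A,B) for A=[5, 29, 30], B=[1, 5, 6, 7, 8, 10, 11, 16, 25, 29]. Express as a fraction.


A intersect B = [5, 29]
|A intersect B| = 2
A union B = [1, 5, 6, 7, 8, 10, 11, 16, 25, 29, 30]
|A union B| = 11
Jaccard = 2/11 = 2/11

2/11


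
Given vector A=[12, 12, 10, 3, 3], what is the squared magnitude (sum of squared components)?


|A|^2 = sum of squared components
A[0]^2 = 12^2 = 144
A[1]^2 = 12^2 = 144
A[2]^2 = 10^2 = 100
A[3]^2 = 3^2 = 9
A[4]^2 = 3^2 = 9
Sum = 144 + 144 + 100 + 9 + 9 = 406

406


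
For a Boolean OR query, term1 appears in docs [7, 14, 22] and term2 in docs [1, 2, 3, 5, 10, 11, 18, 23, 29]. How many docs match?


Boolean OR: find union of posting lists
term1 docs: [7, 14, 22]
term2 docs: [1, 2, 3, 5, 10, 11, 18, 23, 29]
Union: [1, 2, 3, 5, 7, 10, 11, 14, 18, 22, 23, 29]
|union| = 12

12


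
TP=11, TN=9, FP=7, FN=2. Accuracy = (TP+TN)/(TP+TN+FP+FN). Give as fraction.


Accuracy = (TP + TN) / (TP + TN + FP + FN)
TP + TN = 11 + 9 = 20
Total = 11 + 9 + 7 + 2 = 29
Accuracy = 20 / 29 = 20/29

20/29


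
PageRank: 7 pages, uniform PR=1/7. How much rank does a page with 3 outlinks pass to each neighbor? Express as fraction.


Initial PR = 1/7 = 1/7
Outlinks = 3
Contribution per link = PR / outlinks
= 1/7 / 3
= 1/21

1/21


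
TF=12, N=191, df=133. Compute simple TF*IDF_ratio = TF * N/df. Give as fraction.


TF * (N/df)
= 12 * (191/133)
= 12 * 191/133
= 2292/133

2292/133


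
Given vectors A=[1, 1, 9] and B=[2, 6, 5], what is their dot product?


Dot product = sum of element-wise products
A[0]*B[0] = 1*2 = 2
A[1]*B[1] = 1*6 = 6
A[2]*B[2] = 9*5 = 45
Sum = 2 + 6 + 45 = 53

53


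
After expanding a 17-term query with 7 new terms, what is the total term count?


Original terms: 17
Expansion terms: 7
Total = 17 + 7 = 24

24


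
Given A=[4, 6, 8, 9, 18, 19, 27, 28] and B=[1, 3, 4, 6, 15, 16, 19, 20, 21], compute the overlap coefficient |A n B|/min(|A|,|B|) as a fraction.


A intersect B = [4, 6, 19]
|A intersect B| = 3
min(|A|, |B|) = min(8, 9) = 8
Overlap = 3 / 8 = 3/8

3/8


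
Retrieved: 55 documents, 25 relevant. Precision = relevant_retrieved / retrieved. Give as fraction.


Precision = relevant_retrieved / total_retrieved
= 25 / 55
= 25 / (25 + 30)
= 5/11

5/11


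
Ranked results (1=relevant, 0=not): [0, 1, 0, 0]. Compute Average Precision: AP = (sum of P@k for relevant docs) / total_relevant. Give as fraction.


Computing P@k for each relevant position:
Position 1: not relevant
Position 2: relevant, P@2 = 1/2 = 1/2
Position 3: not relevant
Position 4: not relevant
Sum of P@k = 1/2 = 1/2
AP = 1/2 / 1 = 1/2

1/2


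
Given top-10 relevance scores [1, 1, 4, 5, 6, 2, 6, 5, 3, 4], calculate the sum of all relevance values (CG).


Cumulative Gain = sum of relevance scores
Position 1: rel=1, running sum=1
Position 2: rel=1, running sum=2
Position 3: rel=4, running sum=6
Position 4: rel=5, running sum=11
Position 5: rel=6, running sum=17
Position 6: rel=2, running sum=19
Position 7: rel=6, running sum=25
Position 8: rel=5, running sum=30
Position 9: rel=3, running sum=33
Position 10: rel=4, running sum=37
CG = 37

37


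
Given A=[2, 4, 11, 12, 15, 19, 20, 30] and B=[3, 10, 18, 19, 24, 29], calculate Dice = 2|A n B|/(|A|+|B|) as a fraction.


A intersect B = [19]
|A intersect B| = 1
|A| = 8, |B| = 6
Dice = 2*1 / (8+6)
= 2 / 14 = 1/7

1/7


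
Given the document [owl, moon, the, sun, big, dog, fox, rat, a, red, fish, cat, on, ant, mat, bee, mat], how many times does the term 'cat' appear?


Document has 17 words
Scanning for 'cat':
Found at positions: [11]
Count = 1

1


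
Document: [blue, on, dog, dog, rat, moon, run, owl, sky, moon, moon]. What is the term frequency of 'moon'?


Document has 11 words
Scanning for 'moon':
Found at positions: [5, 9, 10]
Count = 3

3


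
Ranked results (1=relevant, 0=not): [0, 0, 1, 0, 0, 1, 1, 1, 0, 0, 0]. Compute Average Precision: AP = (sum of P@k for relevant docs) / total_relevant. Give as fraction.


Computing P@k for each relevant position:
Position 1: not relevant
Position 2: not relevant
Position 3: relevant, P@3 = 1/3 = 1/3
Position 4: not relevant
Position 5: not relevant
Position 6: relevant, P@6 = 2/6 = 1/3
Position 7: relevant, P@7 = 3/7 = 3/7
Position 8: relevant, P@8 = 4/8 = 1/2
Position 9: not relevant
Position 10: not relevant
Position 11: not relevant
Sum of P@k = 1/3 + 1/3 + 3/7 + 1/2 = 67/42
AP = 67/42 / 4 = 67/168

67/168


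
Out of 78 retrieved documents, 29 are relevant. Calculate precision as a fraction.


Precision = relevant_retrieved / total_retrieved
= 29 / 78
= 29 / (29 + 49)
= 29/78

29/78


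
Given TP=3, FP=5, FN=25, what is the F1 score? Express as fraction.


F1 = 2 * P * R / (P + R)
P = TP/(TP+FP) = 3/8 = 3/8
R = TP/(TP+FN) = 3/28 = 3/28
2 * P * R = 2 * 3/8 * 3/28 = 9/112
P + R = 3/8 + 3/28 = 27/56
F1 = 9/112 / 27/56 = 1/6

1/6


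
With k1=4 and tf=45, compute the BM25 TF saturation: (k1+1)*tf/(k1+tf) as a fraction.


BM25 TF component = (k1+1)*tf / (k1+tf)
k1 = 4, tf = 45
Numerator = (4+1)*45 = 225
Denominator = 4 + 45 = 49
= 225/49 = 225/49

225/49


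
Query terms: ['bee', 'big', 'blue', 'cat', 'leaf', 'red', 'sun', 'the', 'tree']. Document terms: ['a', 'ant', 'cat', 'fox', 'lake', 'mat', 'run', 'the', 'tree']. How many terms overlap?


Query terms: ['bee', 'big', 'blue', 'cat', 'leaf', 'red', 'sun', 'the', 'tree']
Document terms: ['a', 'ant', 'cat', 'fox', 'lake', 'mat', 'run', 'the', 'tree']
Common terms: ['cat', 'the', 'tree']
Overlap count = 3

3


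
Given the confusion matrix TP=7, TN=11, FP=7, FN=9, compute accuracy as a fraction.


Accuracy = (TP + TN) / (TP + TN + FP + FN)
TP + TN = 7 + 11 = 18
Total = 7 + 11 + 7 + 9 = 34
Accuracy = 18 / 34 = 9/17

9/17


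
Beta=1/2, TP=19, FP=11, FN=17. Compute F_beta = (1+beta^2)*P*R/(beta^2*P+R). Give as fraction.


P = TP/(TP+FP) = 19/30 = 19/30
R = TP/(TP+FN) = 19/36 = 19/36
beta^2 = 1/2^2 = 1/4
(1 + beta^2) = 5/4
Numerator = (1+beta^2)*P*R = 361/864
Denominator = beta^2*P + R = 19/120 + 19/36 = 247/360
F_beta = 95/156

95/156


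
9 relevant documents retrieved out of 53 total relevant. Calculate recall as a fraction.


Recall = retrieved_relevant / total_relevant
= 9 / 53
= 9 / (9 + 44)
= 9/53

9/53


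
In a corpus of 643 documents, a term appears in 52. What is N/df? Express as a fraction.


IDF ratio = N / df
= 643 / 52
= 643/52

643/52


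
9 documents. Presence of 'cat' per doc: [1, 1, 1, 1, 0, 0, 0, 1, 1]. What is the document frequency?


Checking each document for 'cat':
Doc 1: present
Doc 2: present
Doc 3: present
Doc 4: present
Doc 5: absent
Doc 6: absent
Doc 7: absent
Doc 8: present
Doc 9: present
df = sum of presences = 1 + 1 + 1 + 1 + 0 + 0 + 0 + 1 + 1 = 6

6


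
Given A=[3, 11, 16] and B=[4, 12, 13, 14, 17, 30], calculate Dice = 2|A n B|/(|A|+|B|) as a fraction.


A intersect B = []
|A intersect B| = 0
|A| = 3, |B| = 6
Dice = 2*0 / (3+6)
= 0 / 9 = 0

0


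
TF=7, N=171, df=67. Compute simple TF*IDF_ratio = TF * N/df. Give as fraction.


TF * (N/df)
= 7 * (171/67)
= 7 * 171/67
= 1197/67

1197/67


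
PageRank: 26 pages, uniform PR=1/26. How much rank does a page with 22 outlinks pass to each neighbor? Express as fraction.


Initial PR = 1/26 = 1/26
Outlinks = 22
Contribution per link = PR / outlinks
= 1/26 / 22
= 1/572

1/572


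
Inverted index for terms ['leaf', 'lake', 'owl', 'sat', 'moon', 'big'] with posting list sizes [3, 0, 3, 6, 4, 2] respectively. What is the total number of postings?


Summing posting list sizes:
'leaf': 3 postings
'lake': 0 postings
'owl': 3 postings
'sat': 6 postings
'moon': 4 postings
'big': 2 postings
Total = 3 + 0 + 3 + 6 + 4 + 2 = 18

18


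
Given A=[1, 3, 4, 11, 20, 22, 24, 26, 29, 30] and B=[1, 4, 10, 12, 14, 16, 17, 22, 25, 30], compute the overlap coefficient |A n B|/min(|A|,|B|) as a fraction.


A intersect B = [1, 4, 22, 30]
|A intersect B| = 4
min(|A|, |B|) = min(10, 10) = 10
Overlap = 4 / 10 = 2/5

2/5


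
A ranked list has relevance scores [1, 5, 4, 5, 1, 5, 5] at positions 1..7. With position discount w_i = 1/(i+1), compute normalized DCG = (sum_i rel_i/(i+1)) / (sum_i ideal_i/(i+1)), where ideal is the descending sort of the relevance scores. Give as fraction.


Position discount weights w_i = 1/(i+1) for i=1..7:
Weights = [1/2, 1/3, 1/4, 1/5, 1/6, 1/7, 1/8]
Actual relevance: [1, 5, 4, 5, 1, 5, 5]
DCG = 1/2 + 5/3 + 4/4 + 5/5 + 1/6 + 5/7 + 5/8 = 953/168
Ideal relevance (sorted desc): [5, 5, 5, 5, 4, 1, 1]
Ideal DCG = 5/2 + 5/3 + 5/4 + 5/5 + 4/6 + 1/7 + 1/8 = 1235/168
nDCG = DCG / ideal_DCG = 953/168 / 1235/168 = 953/1235

953/1235


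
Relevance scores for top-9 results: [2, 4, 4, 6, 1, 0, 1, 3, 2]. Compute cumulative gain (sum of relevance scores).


Cumulative Gain = sum of relevance scores
Position 1: rel=2, running sum=2
Position 2: rel=4, running sum=6
Position 3: rel=4, running sum=10
Position 4: rel=6, running sum=16
Position 5: rel=1, running sum=17
Position 6: rel=0, running sum=17
Position 7: rel=1, running sum=18
Position 8: rel=3, running sum=21
Position 9: rel=2, running sum=23
CG = 23

23


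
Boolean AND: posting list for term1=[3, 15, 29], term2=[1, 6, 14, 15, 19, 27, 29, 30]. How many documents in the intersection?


Boolean AND: find intersection of posting lists
term1 docs: [3, 15, 29]
term2 docs: [1, 6, 14, 15, 19, 27, 29, 30]
Intersection: [15, 29]
|intersection| = 2

2


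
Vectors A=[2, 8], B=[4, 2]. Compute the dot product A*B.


Dot product = sum of element-wise products
A[0]*B[0] = 2*4 = 8
A[1]*B[1] = 8*2 = 16
Sum = 8 + 16 = 24

24


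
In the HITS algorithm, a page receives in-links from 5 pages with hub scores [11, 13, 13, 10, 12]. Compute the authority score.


Authority = sum of hub scores of in-linkers
In-link 1: hub score = 11
In-link 2: hub score = 13
In-link 3: hub score = 13
In-link 4: hub score = 10
In-link 5: hub score = 12
Authority = 11 + 13 + 13 + 10 + 12 = 59

59


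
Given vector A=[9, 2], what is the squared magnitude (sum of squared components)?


|A|^2 = sum of squared components
A[0]^2 = 9^2 = 81
A[1]^2 = 2^2 = 4
Sum = 81 + 4 = 85

85


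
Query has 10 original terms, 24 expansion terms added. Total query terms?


Original terms: 10
Expansion terms: 24
Total = 10 + 24 = 34

34


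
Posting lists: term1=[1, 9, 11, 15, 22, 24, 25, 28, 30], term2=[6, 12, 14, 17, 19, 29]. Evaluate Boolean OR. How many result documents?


Boolean OR: find union of posting lists
term1 docs: [1, 9, 11, 15, 22, 24, 25, 28, 30]
term2 docs: [6, 12, 14, 17, 19, 29]
Union: [1, 6, 9, 11, 12, 14, 15, 17, 19, 22, 24, 25, 28, 29, 30]
|union| = 15

15


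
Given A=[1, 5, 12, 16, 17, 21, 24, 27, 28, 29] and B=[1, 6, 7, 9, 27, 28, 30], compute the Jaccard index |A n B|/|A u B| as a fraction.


A intersect B = [1, 27, 28]
|A intersect B| = 3
A union B = [1, 5, 6, 7, 9, 12, 16, 17, 21, 24, 27, 28, 29, 30]
|A union B| = 14
Jaccard = 3/14 = 3/14

3/14


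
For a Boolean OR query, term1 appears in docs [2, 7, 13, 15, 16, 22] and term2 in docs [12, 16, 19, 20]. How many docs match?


Boolean OR: find union of posting lists
term1 docs: [2, 7, 13, 15, 16, 22]
term2 docs: [12, 16, 19, 20]
Union: [2, 7, 12, 13, 15, 16, 19, 20, 22]
|union| = 9

9


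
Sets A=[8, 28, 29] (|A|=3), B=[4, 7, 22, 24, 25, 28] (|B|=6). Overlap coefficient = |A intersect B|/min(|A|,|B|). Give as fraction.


A intersect B = [28]
|A intersect B| = 1
min(|A|, |B|) = min(3, 6) = 3
Overlap = 1 / 3 = 1/3

1/3


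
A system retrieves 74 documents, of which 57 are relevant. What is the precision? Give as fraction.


Precision = relevant_retrieved / total_retrieved
= 57 / 74
= 57 / (57 + 17)
= 57/74

57/74


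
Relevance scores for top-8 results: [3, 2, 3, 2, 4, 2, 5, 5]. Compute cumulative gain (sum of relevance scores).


Cumulative Gain = sum of relevance scores
Position 1: rel=3, running sum=3
Position 2: rel=2, running sum=5
Position 3: rel=3, running sum=8
Position 4: rel=2, running sum=10
Position 5: rel=4, running sum=14
Position 6: rel=2, running sum=16
Position 7: rel=5, running sum=21
Position 8: rel=5, running sum=26
CG = 26

26


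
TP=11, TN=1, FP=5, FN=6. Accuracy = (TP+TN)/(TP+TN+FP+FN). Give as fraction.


Accuracy = (TP + TN) / (TP + TN + FP + FN)
TP + TN = 11 + 1 = 12
Total = 11 + 1 + 5 + 6 = 23
Accuracy = 12 / 23 = 12/23

12/23


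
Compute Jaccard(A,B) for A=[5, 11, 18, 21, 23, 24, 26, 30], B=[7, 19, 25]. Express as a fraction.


A intersect B = []
|A intersect B| = 0
A union B = [5, 7, 11, 18, 19, 21, 23, 24, 25, 26, 30]
|A union B| = 11
Jaccard = 0/11 = 0

0


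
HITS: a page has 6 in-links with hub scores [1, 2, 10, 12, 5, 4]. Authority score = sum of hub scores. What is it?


Authority = sum of hub scores of in-linkers
In-link 1: hub score = 1
In-link 2: hub score = 2
In-link 3: hub score = 10
In-link 4: hub score = 12
In-link 5: hub score = 5
In-link 6: hub score = 4
Authority = 1 + 2 + 10 + 12 + 5 + 4 = 34

34
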